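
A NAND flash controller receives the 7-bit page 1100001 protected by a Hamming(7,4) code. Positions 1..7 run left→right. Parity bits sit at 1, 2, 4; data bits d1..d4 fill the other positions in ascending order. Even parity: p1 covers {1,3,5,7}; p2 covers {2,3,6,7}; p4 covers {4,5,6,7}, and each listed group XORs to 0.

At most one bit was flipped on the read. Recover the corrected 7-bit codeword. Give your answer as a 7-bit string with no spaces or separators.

1101001

s1 (pos 1,3,5,7): 1⊕0⊕0⊕1 = 0
s2 (pos 2,3,6,7): 1⊕0⊕0⊕1 = 0
s4 (pos 4,5,6,7): 0⊕0⊕0⊕1 = 1
Syndrome s4…s1 = 100 → error at position 4.
Flip position 4: 1100001 → 1101001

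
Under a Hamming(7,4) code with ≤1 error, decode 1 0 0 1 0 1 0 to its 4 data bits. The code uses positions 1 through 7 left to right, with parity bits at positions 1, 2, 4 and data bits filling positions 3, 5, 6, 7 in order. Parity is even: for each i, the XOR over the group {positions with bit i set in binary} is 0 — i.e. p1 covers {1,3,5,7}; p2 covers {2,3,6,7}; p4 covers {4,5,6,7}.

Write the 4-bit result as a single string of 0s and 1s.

s1 (pos 1,3,5,7): 1⊕0⊕0⊕0 = 1
s2 (pos 2,3,6,7): 0⊕0⊕1⊕0 = 1
s4 (pos 4,5,6,7): 1⊕0⊕1⊕0 = 0
Syndrome s4…s1 = 011 → error at position 3.
Flip position 3: 1001010 → 1011010
Read data bits from positions 3,5,6,7: 1010

1010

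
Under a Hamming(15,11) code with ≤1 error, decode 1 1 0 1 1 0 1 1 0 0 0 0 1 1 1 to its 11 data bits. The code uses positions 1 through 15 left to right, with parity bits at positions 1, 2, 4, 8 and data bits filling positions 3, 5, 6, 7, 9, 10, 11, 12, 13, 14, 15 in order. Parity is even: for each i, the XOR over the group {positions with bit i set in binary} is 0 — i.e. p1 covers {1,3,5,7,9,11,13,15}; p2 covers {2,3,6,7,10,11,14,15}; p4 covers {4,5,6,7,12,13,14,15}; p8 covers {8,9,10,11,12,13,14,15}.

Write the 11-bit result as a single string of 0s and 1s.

01010000111

s1 (pos 1,3,5,7,9,11,13,15): 1⊕0⊕1⊕1⊕0⊕0⊕1⊕1 = 1
s2 (pos 2,3,6,7,10,11,14,15): 1⊕0⊕0⊕1⊕0⊕0⊕1⊕1 = 0
s4 (pos 4,5,6,7,12,13,14,15): 1⊕1⊕0⊕1⊕0⊕1⊕1⊕1 = 0
s8 (pos 8,9,10,11,12,13,14,15): 1⊕0⊕0⊕0⊕0⊕1⊕1⊕1 = 0
Syndrome s8…s1 = 0001 → error at position 1.
Flip position 1: 110110110000111 → 010110110000111
Read data bits from positions 3,5,6,7,9,10,11,12,13,14,15: 01010000111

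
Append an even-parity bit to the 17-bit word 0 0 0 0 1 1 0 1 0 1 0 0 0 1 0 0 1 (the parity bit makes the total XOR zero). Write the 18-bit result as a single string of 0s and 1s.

000011010100010010

XOR of the 17 data bits: 0⊕0⊕0⊕0⊕1⊕1⊕0⊕1⊕0⊕1⊕0⊕0⊕0⊕1⊕0⊕0⊕1 = 0
Parity bit = 0 (so all 18 bits XOR to 0).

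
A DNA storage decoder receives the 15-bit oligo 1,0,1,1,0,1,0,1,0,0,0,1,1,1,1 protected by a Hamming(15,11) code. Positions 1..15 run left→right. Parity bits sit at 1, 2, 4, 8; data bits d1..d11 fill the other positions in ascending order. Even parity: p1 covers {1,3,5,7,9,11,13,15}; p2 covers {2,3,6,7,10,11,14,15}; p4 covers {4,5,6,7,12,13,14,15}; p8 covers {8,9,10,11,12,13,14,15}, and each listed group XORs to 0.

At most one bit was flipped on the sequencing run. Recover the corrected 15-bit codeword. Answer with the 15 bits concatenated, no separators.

101101000001111

s1 (pos 1,3,5,7,9,11,13,15): 1⊕1⊕0⊕0⊕0⊕0⊕1⊕1 = 0
s2 (pos 2,3,6,7,10,11,14,15): 0⊕1⊕1⊕0⊕0⊕0⊕1⊕1 = 0
s4 (pos 4,5,6,7,12,13,14,15): 1⊕0⊕1⊕0⊕1⊕1⊕1⊕1 = 0
s8 (pos 8,9,10,11,12,13,14,15): 1⊕0⊕0⊕0⊕1⊕1⊕1⊕1 = 1
Syndrome s8…s1 = 1000 → error at position 8.
Flip position 8: 101101010001111 → 101101000001111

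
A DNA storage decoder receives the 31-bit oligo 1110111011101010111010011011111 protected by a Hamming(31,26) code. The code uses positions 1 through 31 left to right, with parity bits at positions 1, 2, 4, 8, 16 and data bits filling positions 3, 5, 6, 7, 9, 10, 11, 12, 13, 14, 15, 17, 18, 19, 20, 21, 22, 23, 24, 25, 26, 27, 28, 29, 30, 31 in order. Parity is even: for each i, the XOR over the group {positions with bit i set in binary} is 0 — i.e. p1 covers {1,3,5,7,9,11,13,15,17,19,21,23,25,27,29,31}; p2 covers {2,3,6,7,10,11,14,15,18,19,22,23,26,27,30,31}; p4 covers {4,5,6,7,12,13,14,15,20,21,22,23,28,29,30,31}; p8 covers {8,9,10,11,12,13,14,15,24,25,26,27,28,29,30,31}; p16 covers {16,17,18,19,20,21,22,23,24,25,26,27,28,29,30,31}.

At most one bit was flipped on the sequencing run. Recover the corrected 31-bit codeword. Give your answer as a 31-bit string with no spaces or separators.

1110111011101010011010011011111

s1 (pos 1,3,5,7,9,11,13,15,17,19,21,23,25,27,29,31): 1⊕1⊕1⊕1⊕1⊕1⊕1⊕1⊕1⊕1⊕1⊕0⊕1⊕1⊕1⊕1 = 1
s2 (pos 2,3,6,7,10,11,14,15,18,19,22,23,26,27,30,31): 1⊕1⊕1⊕1⊕1⊕1⊕0⊕1⊕1⊕1⊕0⊕0⊕0⊕1⊕1⊕1 = 0
s4 (pos 4,5,6,7,12,13,14,15,20,21,22,23,28,29,30,31): 0⊕1⊕1⊕1⊕0⊕1⊕0⊕1⊕0⊕1⊕0⊕0⊕1⊕1⊕1⊕1 = 0
s8 (pos 8,9,10,11,12,13,14,15,24,25,26,27,28,29,30,31): 0⊕1⊕1⊕1⊕0⊕1⊕0⊕1⊕1⊕1⊕0⊕1⊕1⊕1⊕1⊕1 = 0
s16 (pos 16,17,18,19,20,21,22,23,24,25,26,27,28,29,30,31): 0⊕1⊕1⊕1⊕0⊕1⊕0⊕0⊕1⊕1⊕0⊕1⊕1⊕1⊕1⊕1 = 1
Syndrome s16…s1 = 10001 → error at position 17.
Flip position 17: 1110111011101010111010011011111 → 1110111011101010011010011011111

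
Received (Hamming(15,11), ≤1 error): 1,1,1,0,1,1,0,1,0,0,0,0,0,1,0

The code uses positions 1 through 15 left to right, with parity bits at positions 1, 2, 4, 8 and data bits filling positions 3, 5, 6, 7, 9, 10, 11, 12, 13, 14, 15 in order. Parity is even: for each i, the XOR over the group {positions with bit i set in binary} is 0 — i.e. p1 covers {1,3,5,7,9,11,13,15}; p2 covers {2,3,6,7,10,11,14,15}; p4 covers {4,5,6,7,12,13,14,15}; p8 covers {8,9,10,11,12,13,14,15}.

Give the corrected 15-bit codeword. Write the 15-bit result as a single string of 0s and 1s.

s1 (pos 1,3,5,7,9,11,13,15): 1⊕1⊕1⊕0⊕0⊕0⊕0⊕0 = 1
s2 (pos 2,3,6,7,10,11,14,15): 1⊕1⊕1⊕0⊕0⊕0⊕1⊕0 = 0
s4 (pos 4,5,6,7,12,13,14,15): 0⊕1⊕1⊕0⊕0⊕0⊕1⊕0 = 1
s8 (pos 8,9,10,11,12,13,14,15): 1⊕0⊕0⊕0⊕0⊕0⊕1⊕0 = 0
Syndrome s8…s1 = 0101 → error at position 5.
Flip position 5: 111011010000010 → 111001010000010

111001010000010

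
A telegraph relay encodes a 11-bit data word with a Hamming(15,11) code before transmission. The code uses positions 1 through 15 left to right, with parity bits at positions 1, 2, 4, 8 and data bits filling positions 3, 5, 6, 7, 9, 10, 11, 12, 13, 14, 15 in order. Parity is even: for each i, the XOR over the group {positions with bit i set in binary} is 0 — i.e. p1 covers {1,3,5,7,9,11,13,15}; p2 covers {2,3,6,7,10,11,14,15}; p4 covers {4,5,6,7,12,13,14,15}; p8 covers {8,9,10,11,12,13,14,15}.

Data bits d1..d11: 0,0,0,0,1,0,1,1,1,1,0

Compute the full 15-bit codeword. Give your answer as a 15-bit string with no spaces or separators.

100100011011110

Place data at non-parity positions: p1 p2 0 p4 0 0 0 p8 1 0 1 1 1 1 0
p1 (pos 1,3,5,7,9,11,13,15): XOR of data positions = 0⊕0⊕0⊕1⊕1⊕1⊕0 = 1
p2 (pos 2,3,6,7,10,11,14,15): XOR of data positions = 0⊕0⊕0⊕0⊕1⊕1⊕0 = 0
p4 (pos 4,5,6,7,12,13,14,15): XOR of data positions = 0⊕0⊕0⊕1⊕1⊕1⊕0 = 1
p8 (pos 8,9,10,11,12,13,14,15): XOR of data positions = 1⊕0⊕1⊕1⊕1⊕1⊕0 = 1
Codeword: 100100011011110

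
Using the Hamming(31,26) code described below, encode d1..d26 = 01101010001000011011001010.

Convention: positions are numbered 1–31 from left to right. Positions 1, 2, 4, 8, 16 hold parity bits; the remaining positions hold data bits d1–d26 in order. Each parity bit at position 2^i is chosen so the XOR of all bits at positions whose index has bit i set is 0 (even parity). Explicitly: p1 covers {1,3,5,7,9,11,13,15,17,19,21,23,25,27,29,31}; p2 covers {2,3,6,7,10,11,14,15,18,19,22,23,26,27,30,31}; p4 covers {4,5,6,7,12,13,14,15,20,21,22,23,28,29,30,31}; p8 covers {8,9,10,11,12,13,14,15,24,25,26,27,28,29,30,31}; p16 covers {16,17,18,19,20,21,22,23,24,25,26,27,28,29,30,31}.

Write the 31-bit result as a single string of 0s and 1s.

0101110110100010000011011001010

Place data at non-parity positions: p1 p2 0 p4 1 1 0 p8 1 0 1 0 0 0 1 p16 0 0 0 0 1 1 0 1 1 0 0 1 0 1 0
p1 (pos 1,3,5,7,9,11,13,15,17,19,21,23,25,27,29,31): XOR of data positions = 0⊕1⊕0⊕1⊕1⊕0⊕1⊕0⊕0⊕1⊕0⊕1⊕0⊕0⊕0 = 0
p2 (pos 2,3,6,7,10,11,14,15,18,19,22,23,26,27,30,31): XOR of data positions = 0⊕1⊕0⊕0⊕1⊕0⊕1⊕0⊕0⊕1⊕0⊕0⊕0⊕1⊕0 = 1
p4 (pos 4,5,6,7,12,13,14,15,20,21,22,23,28,29,30,31): XOR of data positions = 1⊕1⊕0⊕0⊕0⊕0⊕1⊕0⊕1⊕1⊕0⊕1⊕0⊕1⊕0 = 1
p8 (pos 8,9,10,11,12,13,14,15,24,25,26,27,28,29,30,31): XOR of data positions = 1⊕0⊕1⊕0⊕0⊕0⊕1⊕1⊕1⊕0⊕0⊕1⊕0⊕1⊕0 = 1
p16 (pos 16,17,18,19,20,21,22,23,24,25,26,27,28,29,30,31): XOR of data positions = 0⊕0⊕0⊕0⊕1⊕1⊕0⊕1⊕1⊕0⊕0⊕1⊕0⊕1⊕0 = 0
Codeword: 0101110110100010000011011001010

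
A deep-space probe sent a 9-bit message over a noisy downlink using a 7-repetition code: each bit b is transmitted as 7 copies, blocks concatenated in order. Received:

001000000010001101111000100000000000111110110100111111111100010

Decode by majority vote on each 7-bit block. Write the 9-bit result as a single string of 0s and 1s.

Block 1 (0010000): 1 one → 0
Block 2 (0001000): 1 one → 0
Block 3 (1101111): 6 ones → 1
Block 4 (0001000): 1 one → 0
Block 5 (0000000): 0 ones → 0
Block 6 (0111110): 5 ones → 1
Block 7 (1101001): 4 ones → 1
Block 8 (1111111): 7 ones → 1
Block 9 (1100010): 3 ones → 0

001001110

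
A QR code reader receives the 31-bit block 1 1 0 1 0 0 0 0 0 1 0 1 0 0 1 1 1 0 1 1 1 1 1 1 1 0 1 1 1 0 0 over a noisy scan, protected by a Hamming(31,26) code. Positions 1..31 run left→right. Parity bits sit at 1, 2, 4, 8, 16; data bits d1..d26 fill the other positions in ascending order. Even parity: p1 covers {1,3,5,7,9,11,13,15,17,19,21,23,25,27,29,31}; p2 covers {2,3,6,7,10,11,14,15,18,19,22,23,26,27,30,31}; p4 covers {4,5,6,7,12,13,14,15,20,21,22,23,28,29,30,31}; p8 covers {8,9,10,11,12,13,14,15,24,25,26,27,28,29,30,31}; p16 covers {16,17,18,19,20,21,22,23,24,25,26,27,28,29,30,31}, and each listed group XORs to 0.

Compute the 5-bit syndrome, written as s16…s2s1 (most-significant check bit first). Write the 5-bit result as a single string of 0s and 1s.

s1 (pos 1,3,5,7,9,11,13,15,17,19,21,23,25,27,29,31): 1⊕0⊕0⊕0⊕0⊕0⊕0⊕1⊕1⊕1⊕1⊕1⊕1⊕1⊕1⊕0 = 1
s2 (pos 2,3,6,7,10,11,14,15,18,19,22,23,26,27,30,31): 1⊕0⊕0⊕0⊕1⊕0⊕0⊕1⊕0⊕1⊕1⊕1⊕0⊕1⊕0⊕0 = 1
s4 (pos 4,5,6,7,12,13,14,15,20,21,22,23,28,29,30,31): 1⊕0⊕0⊕0⊕1⊕0⊕0⊕1⊕1⊕1⊕1⊕1⊕1⊕1⊕0⊕0 = 1
s8 (pos 8,9,10,11,12,13,14,15,24,25,26,27,28,29,30,31): 0⊕0⊕1⊕0⊕1⊕0⊕0⊕1⊕1⊕1⊕0⊕1⊕1⊕1⊕0⊕0 = 0
s16 (pos 16,17,18,19,20,21,22,23,24,25,26,27,28,29,30,31): 1⊕1⊕0⊕1⊕1⊕1⊕1⊕1⊕1⊕1⊕0⊕1⊕1⊕1⊕0⊕0 = 0
Syndrome s16…s1 = 00111 → error at position 7.

00111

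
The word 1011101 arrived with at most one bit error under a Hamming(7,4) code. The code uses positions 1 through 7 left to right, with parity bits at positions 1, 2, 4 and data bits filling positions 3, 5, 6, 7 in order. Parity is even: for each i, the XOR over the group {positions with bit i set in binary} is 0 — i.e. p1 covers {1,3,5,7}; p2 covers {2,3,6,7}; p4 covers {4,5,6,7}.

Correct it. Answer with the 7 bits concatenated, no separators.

s1 (pos 1,3,5,7): 1⊕1⊕1⊕1 = 0
s2 (pos 2,3,6,7): 0⊕1⊕0⊕1 = 0
s4 (pos 4,5,6,7): 1⊕1⊕0⊕1 = 1
Syndrome s4…s1 = 100 → error at position 4.
Flip position 4: 1011101 → 1010101

1010101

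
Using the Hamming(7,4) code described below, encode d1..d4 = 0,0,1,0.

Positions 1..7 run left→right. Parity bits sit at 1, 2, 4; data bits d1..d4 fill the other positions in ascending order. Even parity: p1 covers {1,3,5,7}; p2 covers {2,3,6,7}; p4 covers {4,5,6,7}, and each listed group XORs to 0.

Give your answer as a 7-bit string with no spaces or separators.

Place data at non-parity positions: p1 p2 0 p4 0 1 0
p1 (pos 1,3,5,7): XOR of data positions = 0⊕0⊕0 = 0
p2 (pos 2,3,6,7): XOR of data positions = 0⊕1⊕0 = 1
p4 (pos 4,5,6,7): XOR of data positions = 0⊕1⊕0 = 1
Codeword: 0101010

0101010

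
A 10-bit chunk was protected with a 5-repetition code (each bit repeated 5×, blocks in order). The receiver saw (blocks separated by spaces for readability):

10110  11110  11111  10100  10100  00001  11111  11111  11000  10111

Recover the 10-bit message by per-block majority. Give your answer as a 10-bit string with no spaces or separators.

Block 1 (10110): 3 ones → 1
Block 2 (11110): 4 ones → 1
Block 3 (11111): 5 ones → 1
Block 4 (10100): 2 ones → 0
Block 5 (10100): 2 ones → 0
Block 6 (00001): 1 one → 0
Block 7 (11111): 5 ones → 1
Block 8 (11111): 5 ones → 1
Block 9 (11000): 2 ones → 0
Block 10 (10111): 4 ones → 1

1110001101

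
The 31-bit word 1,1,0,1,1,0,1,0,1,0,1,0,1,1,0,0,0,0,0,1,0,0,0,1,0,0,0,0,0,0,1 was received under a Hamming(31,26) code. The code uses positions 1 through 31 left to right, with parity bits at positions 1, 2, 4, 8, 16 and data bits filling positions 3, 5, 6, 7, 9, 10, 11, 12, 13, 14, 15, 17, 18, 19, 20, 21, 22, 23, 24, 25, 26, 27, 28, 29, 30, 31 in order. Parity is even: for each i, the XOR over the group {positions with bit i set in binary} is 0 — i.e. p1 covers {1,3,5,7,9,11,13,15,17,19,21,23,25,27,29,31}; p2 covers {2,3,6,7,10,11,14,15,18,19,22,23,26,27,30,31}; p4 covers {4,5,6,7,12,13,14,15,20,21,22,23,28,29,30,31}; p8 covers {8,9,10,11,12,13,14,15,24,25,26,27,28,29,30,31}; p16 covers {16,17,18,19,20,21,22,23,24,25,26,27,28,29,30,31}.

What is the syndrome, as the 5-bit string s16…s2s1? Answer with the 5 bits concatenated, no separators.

10111

s1 (pos 1,3,5,7,9,11,13,15,17,19,21,23,25,27,29,31): 1⊕0⊕1⊕1⊕1⊕1⊕1⊕0⊕0⊕0⊕0⊕0⊕0⊕0⊕0⊕1 = 1
s2 (pos 2,3,6,7,10,11,14,15,18,19,22,23,26,27,30,31): 1⊕0⊕0⊕1⊕0⊕1⊕1⊕0⊕0⊕0⊕0⊕0⊕0⊕0⊕0⊕1 = 1
s4 (pos 4,5,6,7,12,13,14,15,20,21,22,23,28,29,30,31): 1⊕1⊕0⊕1⊕0⊕1⊕1⊕0⊕1⊕0⊕0⊕0⊕0⊕0⊕0⊕1 = 1
s8 (pos 8,9,10,11,12,13,14,15,24,25,26,27,28,29,30,31): 0⊕1⊕0⊕1⊕0⊕1⊕1⊕0⊕1⊕0⊕0⊕0⊕0⊕0⊕0⊕1 = 0
s16 (pos 16,17,18,19,20,21,22,23,24,25,26,27,28,29,30,31): 0⊕0⊕0⊕0⊕1⊕0⊕0⊕0⊕1⊕0⊕0⊕0⊕0⊕0⊕0⊕1 = 1
Syndrome s16…s1 = 10111 → error at position 23.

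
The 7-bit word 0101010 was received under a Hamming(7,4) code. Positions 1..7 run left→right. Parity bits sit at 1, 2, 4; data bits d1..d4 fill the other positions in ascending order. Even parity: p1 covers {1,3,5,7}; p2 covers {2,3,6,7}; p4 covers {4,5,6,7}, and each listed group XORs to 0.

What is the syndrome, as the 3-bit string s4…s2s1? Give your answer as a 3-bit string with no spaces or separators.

000

s1 (pos 1,3,5,7): 0⊕0⊕0⊕0 = 0
s2 (pos 2,3,6,7): 1⊕0⊕1⊕0 = 0
s4 (pos 4,5,6,7): 1⊕0⊕1⊕0 = 0
Syndrome s4…s1 = 000 → no error.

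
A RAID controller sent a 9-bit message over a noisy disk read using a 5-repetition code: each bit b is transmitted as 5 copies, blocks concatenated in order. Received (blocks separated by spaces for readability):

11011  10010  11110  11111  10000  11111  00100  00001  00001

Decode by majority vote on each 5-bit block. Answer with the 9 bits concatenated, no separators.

101101000

Block 1 (11011): 4 ones → 1
Block 2 (10010): 2 ones → 0
Block 3 (11110): 4 ones → 1
Block 4 (11111): 5 ones → 1
Block 5 (10000): 1 one → 0
Block 6 (11111): 5 ones → 1
Block 7 (00100): 1 one → 0
Block 8 (00001): 1 one → 0
Block 9 (00001): 1 one → 0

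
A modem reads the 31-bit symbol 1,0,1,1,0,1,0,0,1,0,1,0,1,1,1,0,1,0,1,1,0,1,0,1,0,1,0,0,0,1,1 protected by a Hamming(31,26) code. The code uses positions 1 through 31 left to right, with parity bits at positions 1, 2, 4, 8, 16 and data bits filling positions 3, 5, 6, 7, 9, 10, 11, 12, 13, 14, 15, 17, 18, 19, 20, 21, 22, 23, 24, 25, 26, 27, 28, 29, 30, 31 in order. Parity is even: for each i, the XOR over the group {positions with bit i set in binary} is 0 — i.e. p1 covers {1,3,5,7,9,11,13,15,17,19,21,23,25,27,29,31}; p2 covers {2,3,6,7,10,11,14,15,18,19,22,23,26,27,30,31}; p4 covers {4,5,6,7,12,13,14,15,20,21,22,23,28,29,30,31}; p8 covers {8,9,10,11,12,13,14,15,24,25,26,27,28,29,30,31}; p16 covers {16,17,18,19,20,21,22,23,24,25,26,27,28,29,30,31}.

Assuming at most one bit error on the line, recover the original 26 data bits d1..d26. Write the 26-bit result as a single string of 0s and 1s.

10101010011101101010100011

s1 (pos 1,3,5,7,9,11,13,15,17,19,21,23,25,27,29,31): 1⊕1⊕0⊕0⊕1⊕1⊕1⊕1⊕1⊕1⊕0⊕0⊕0⊕0⊕0⊕1 = 1
s2 (pos 2,3,6,7,10,11,14,15,18,19,22,23,26,27,30,31): 0⊕1⊕1⊕0⊕0⊕1⊕1⊕1⊕0⊕1⊕1⊕0⊕1⊕0⊕1⊕1 = 0
s4 (pos 4,5,6,7,12,13,14,15,20,21,22,23,28,29,30,31): 1⊕0⊕1⊕0⊕0⊕1⊕1⊕1⊕1⊕0⊕1⊕0⊕0⊕0⊕1⊕1 = 1
s8 (pos 8,9,10,11,12,13,14,15,24,25,26,27,28,29,30,31): 0⊕1⊕0⊕1⊕0⊕1⊕1⊕1⊕1⊕0⊕1⊕0⊕0⊕0⊕1⊕1 = 1
s16 (pos 16,17,18,19,20,21,22,23,24,25,26,27,28,29,30,31): 0⊕1⊕0⊕1⊕1⊕0⊕1⊕0⊕1⊕0⊕1⊕0⊕0⊕0⊕1⊕1 = 0
Syndrome s16…s1 = 01101 → error at position 13.
Flip position 13: 1011010010101110101101010100011 → 1011010010100110101101010100011
Read data bits from positions 3,5,6,7,9,10,11,12,13,14,15,17,18,19,20,21,22,23,24,25,26,27,28,29,30,31: 10101010011101101010100011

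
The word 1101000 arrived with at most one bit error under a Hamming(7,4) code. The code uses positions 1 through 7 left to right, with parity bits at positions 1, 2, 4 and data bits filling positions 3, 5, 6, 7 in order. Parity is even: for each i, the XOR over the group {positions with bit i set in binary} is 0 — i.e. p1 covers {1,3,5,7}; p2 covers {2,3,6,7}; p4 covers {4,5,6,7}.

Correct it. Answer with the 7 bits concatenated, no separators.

s1 (pos 1,3,5,7): 1⊕0⊕0⊕0 = 1
s2 (pos 2,3,6,7): 1⊕0⊕0⊕0 = 1
s4 (pos 4,5,6,7): 1⊕0⊕0⊕0 = 1
Syndrome s4…s1 = 111 → error at position 7.
Flip position 7: 1101000 → 1101001

1101001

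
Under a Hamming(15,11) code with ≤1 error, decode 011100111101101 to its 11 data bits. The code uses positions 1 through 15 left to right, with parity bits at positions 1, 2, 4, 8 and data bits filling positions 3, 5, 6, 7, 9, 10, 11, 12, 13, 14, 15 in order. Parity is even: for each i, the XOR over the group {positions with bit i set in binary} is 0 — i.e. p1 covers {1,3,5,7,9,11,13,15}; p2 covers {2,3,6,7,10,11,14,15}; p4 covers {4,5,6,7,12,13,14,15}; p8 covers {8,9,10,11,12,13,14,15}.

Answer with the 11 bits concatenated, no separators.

s1 (pos 1,3,5,7,9,11,13,15): 0⊕1⊕0⊕1⊕1⊕0⊕1⊕1 = 1
s2 (pos 2,3,6,7,10,11,14,15): 1⊕1⊕0⊕1⊕1⊕0⊕0⊕1 = 1
s4 (pos 4,5,6,7,12,13,14,15): 1⊕0⊕0⊕1⊕1⊕1⊕0⊕1 = 1
s8 (pos 8,9,10,11,12,13,14,15): 1⊕1⊕1⊕0⊕1⊕1⊕0⊕1 = 0
Syndrome s8…s1 = 0111 → error at position 7.
Flip position 7: 011100111101101 → 011100011101101
Read data bits from positions 3,5,6,7,9,10,11,12,13,14,15: 10001101101

10001101101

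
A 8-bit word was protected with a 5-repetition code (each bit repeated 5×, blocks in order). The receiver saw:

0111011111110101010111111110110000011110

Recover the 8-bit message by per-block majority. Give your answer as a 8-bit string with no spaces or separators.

Block 1 (01110): 3 ones → 1
Block 2 (11111): 5 ones → 1
Block 3 (11010): 3 ones → 1
Block 4 (10101): 3 ones → 1
Block 5 (11111): 5 ones → 1
Block 6 (11011): 4 ones → 1
Block 7 (00000): 0 ones → 0
Block 8 (11110): 4 ones → 1

11111101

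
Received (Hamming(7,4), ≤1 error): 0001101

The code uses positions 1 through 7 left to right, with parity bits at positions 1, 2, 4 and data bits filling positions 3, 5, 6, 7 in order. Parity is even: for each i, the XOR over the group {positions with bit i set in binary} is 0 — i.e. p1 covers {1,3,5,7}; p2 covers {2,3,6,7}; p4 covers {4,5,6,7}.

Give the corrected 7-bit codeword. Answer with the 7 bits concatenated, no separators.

s1 (pos 1,3,5,7): 0⊕0⊕1⊕1 = 0
s2 (pos 2,3,6,7): 0⊕0⊕0⊕1 = 1
s4 (pos 4,5,6,7): 1⊕1⊕0⊕1 = 1
Syndrome s4…s1 = 110 → error at position 6.
Flip position 6: 0001101 → 0001111

0001111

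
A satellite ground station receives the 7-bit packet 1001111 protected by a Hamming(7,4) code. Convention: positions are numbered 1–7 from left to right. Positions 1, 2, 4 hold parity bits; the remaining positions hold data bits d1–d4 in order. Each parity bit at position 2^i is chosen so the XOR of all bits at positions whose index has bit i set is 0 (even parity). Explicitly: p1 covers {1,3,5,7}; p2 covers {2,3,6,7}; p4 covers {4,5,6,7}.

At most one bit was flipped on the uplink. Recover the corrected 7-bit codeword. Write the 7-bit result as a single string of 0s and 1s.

s1 (pos 1,3,5,7): 1⊕0⊕1⊕1 = 1
s2 (pos 2,3,6,7): 0⊕0⊕1⊕1 = 0
s4 (pos 4,5,6,7): 1⊕1⊕1⊕1 = 0
Syndrome s4…s1 = 001 → error at position 1.
Flip position 1: 1001111 → 0001111

0001111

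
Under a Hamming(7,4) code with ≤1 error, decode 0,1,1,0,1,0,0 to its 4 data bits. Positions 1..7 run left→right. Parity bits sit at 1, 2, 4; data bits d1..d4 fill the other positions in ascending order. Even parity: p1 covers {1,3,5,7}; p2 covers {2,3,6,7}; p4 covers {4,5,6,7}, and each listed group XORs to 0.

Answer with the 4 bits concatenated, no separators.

s1 (pos 1,3,5,7): 0⊕1⊕1⊕0 = 0
s2 (pos 2,3,6,7): 1⊕1⊕0⊕0 = 0
s4 (pos 4,5,6,7): 0⊕1⊕0⊕0 = 1
Syndrome s4…s1 = 100 → error at position 4.
Flip position 4: 0110100 → 0111100
Read data bits from positions 3,5,6,7: 1100

1100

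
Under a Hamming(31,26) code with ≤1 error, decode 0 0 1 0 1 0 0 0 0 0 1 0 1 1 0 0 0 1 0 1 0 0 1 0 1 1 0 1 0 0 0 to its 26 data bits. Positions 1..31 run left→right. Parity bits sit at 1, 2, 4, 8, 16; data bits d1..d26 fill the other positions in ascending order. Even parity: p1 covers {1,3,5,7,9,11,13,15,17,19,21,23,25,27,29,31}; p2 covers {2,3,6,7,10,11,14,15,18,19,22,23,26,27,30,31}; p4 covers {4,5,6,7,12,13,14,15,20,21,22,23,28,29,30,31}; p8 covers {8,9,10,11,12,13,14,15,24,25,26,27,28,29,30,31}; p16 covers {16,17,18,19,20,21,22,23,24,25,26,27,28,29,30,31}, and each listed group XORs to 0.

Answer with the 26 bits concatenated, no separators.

s1 (pos 1,3,5,7,9,11,13,15,17,19,21,23,25,27,29,31): 0⊕1⊕1⊕0⊕0⊕1⊕1⊕0⊕0⊕0⊕0⊕1⊕1⊕0⊕0⊕0 = 0
s2 (pos 2,3,6,7,10,11,14,15,18,19,22,23,26,27,30,31): 0⊕1⊕0⊕0⊕0⊕1⊕1⊕0⊕1⊕0⊕0⊕1⊕1⊕0⊕0⊕0 = 0
s4 (pos 4,5,6,7,12,13,14,15,20,21,22,23,28,29,30,31): 0⊕1⊕0⊕0⊕0⊕1⊕1⊕0⊕1⊕0⊕0⊕1⊕1⊕0⊕0⊕0 = 0
s8 (pos 8,9,10,11,12,13,14,15,24,25,26,27,28,29,30,31): 0⊕0⊕0⊕1⊕0⊕1⊕1⊕0⊕0⊕1⊕1⊕0⊕1⊕0⊕0⊕0 = 0
s16 (pos 16,17,18,19,20,21,22,23,24,25,26,27,28,29,30,31): 0⊕0⊕1⊕0⊕1⊕0⊕0⊕1⊕0⊕1⊕1⊕0⊕1⊕0⊕0⊕0 = 0
Syndrome s16…s1 = 00000 → no error.
Read data bits from positions 3,5,6,7,9,10,11,12,13,14,15,17,18,19,20,21,22,23,24,25,26,27,28,29,30,31: 11000010110010100101101000

11000010110010100101101000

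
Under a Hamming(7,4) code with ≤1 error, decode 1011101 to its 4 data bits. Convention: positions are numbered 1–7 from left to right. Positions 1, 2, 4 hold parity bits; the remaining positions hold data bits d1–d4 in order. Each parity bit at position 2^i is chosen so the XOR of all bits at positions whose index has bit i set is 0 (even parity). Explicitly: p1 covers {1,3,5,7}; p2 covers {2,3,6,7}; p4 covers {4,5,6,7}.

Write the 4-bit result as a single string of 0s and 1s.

s1 (pos 1,3,5,7): 1⊕1⊕1⊕1 = 0
s2 (pos 2,3,6,7): 0⊕1⊕0⊕1 = 0
s4 (pos 4,5,6,7): 1⊕1⊕0⊕1 = 1
Syndrome s4…s1 = 100 → error at position 4.
Flip position 4: 1011101 → 1010101
Read data bits from positions 3,5,6,7: 1101

1101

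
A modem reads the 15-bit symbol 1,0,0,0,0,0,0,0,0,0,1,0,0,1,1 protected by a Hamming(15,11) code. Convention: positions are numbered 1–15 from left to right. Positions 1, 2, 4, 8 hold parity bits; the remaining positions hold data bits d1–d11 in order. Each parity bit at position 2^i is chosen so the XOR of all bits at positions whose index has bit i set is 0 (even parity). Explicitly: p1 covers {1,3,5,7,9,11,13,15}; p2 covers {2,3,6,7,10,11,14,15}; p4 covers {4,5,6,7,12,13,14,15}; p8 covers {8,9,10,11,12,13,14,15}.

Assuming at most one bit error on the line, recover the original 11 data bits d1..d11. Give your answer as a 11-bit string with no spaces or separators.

00000000011

s1 (pos 1,3,5,7,9,11,13,15): 1⊕0⊕0⊕0⊕0⊕1⊕0⊕1 = 1
s2 (pos 2,3,6,7,10,11,14,15): 0⊕0⊕0⊕0⊕0⊕1⊕1⊕1 = 1
s4 (pos 4,5,6,7,12,13,14,15): 0⊕0⊕0⊕0⊕0⊕0⊕1⊕1 = 0
s8 (pos 8,9,10,11,12,13,14,15): 0⊕0⊕0⊕1⊕0⊕0⊕1⊕1 = 1
Syndrome s8…s1 = 1011 → error at position 11.
Flip position 11: 100000000010011 → 100000000000011
Read data bits from positions 3,5,6,7,9,10,11,12,13,14,15: 00000000011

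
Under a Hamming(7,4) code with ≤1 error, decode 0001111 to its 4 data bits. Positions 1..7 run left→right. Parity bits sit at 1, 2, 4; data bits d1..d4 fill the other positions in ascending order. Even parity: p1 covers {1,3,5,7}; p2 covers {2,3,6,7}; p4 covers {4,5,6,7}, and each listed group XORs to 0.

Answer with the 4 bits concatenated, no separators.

s1 (pos 1,3,5,7): 0⊕0⊕1⊕1 = 0
s2 (pos 2,3,6,7): 0⊕0⊕1⊕1 = 0
s4 (pos 4,5,6,7): 1⊕1⊕1⊕1 = 0
Syndrome s4…s1 = 000 → no error.
Read data bits from positions 3,5,6,7: 0111

0111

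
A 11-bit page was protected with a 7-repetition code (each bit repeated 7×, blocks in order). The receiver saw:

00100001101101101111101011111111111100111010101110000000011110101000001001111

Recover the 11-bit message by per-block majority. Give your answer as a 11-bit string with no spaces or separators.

Block 1 (0010000): 1 one → 0
Block 2 (1101101): 5 ones → 1
Block 3 (1011111): 6 ones → 1
Block 4 (0101111): 5 ones → 1
Block 5 (1111111): 7 ones → 1
Block 6 (1001110): 4 ones → 1
Block 7 (1010111): 5 ones → 1
Block 8 (0000000): 0 ones → 0
Block 9 (0111101): 5 ones → 1
Block 10 (0100000): 1 one → 0
Block 11 (1001111): 5 ones → 1

01111110101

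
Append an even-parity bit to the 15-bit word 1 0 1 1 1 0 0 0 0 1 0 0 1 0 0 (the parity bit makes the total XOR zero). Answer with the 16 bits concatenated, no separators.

XOR of the 15 data bits: 1⊕0⊕1⊕1⊕1⊕0⊕0⊕0⊕0⊕1⊕0⊕0⊕1⊕0⊕0 = 0
Parity bit = 0 (so all 16 bits XOR to 0).

1011100001001000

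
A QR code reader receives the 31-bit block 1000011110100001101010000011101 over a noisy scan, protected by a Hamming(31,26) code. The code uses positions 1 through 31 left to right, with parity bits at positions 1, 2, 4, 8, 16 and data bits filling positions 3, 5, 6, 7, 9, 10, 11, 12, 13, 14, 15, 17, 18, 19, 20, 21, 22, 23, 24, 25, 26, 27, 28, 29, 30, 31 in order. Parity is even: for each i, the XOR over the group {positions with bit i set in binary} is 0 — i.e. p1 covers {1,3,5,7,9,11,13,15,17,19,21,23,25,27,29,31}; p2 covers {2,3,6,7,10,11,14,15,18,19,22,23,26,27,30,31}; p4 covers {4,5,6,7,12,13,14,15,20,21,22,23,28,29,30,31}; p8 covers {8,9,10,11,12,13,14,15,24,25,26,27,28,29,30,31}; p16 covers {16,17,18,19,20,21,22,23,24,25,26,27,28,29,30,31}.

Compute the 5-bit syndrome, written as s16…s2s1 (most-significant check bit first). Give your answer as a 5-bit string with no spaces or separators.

s1 (pos 1,3,5,7,9,11,13,15,17,19,21,23,25,27,29,31): 1⊕0⊕0⊕1⊕1⊕1⊕0⊕0⊕1⊕1⊕1⊕0⊕0⊕1⊕1⊕1 = 0
s2 (pos 2,3,6,7,10,11,14,15,18,19,22,23,26,27,30,31): 0⊕0⊕1⊕1⊕0⊕1⊕0⊕0⊕0⊕1⊕0⊕0⊕0⊕1⊕0⊕1 = 0
s4 (pos 4,5,6,7,12,13,14,15,20,21,22,23,28,29,30,31): 0⊕0⊕1⊕1⊕0⊕0⊕0⊕0⊕0⊕1⊕0⊕0⊕1⊕1⊕0⊕1 = 0
s8 (pos 8,9,10,11,12,13,14,15,24,25,26,27,28,29,30,31): 1⊕1⊕0⊕1⊕0⊕0⊕0⊕0⊕0⊕0⊕0⊕1⊕1⊕1⊕0⊕1 = 1
s16 (pos 16,17,18,19,20,21,22,23,24,25,26,27,28,29,30,31): 1⊕1⊕0⊕1⊕0⊕1⊕0⊕0⊕0⊕0⊕0⊕1⊕1⊕1⊕0⊕1 = 0
Syndrome s16…s1 = 01000 → error at position 8.

01000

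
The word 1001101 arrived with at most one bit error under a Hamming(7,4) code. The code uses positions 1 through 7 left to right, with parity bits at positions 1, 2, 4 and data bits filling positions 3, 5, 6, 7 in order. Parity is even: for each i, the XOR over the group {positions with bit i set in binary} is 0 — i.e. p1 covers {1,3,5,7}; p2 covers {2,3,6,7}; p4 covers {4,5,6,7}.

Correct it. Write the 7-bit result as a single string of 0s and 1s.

s1 (pos 1,3,5,7): 1⊕0⊕1⊕1 = 1
s2 (pos 2,3,6,7): 0⊕0⊕0⊕1 = 1
s4 (pos 4,5,6,7): 1⊕1⊕0⊕1 = 1
Syndrome s4…s1 = 111 → error at position 7.
Flip position 7: 1001101 → 1001100

1001100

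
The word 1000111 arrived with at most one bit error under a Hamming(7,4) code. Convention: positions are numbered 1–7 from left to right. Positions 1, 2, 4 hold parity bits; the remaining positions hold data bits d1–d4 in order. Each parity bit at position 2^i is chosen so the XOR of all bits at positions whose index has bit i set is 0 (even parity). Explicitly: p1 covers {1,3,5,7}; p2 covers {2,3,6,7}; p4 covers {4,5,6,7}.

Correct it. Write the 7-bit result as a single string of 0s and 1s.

s1 (pos 1,3,5,7): 1⊕0⊕1⊕1 = 1
s2 (pos 2,3,6,7): 0⊕0⊕1⊕1 = 0
s4 (pos 4,5,6,7): 0⊕1⊕1⊕1 = 1
Syndrome s4…s1 = 101 → error at position 5.
Flip position 5: 1000111 → 1000011

1000011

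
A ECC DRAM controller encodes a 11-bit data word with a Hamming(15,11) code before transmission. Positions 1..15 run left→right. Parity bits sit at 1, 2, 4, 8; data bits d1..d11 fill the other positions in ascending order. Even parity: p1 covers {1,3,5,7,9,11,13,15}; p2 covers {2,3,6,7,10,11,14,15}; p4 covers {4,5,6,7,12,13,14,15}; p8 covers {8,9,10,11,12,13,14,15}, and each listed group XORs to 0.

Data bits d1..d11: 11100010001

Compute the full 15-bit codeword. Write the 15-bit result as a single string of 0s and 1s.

Place data at non-parity positions: p1 p2 1 p4 1 1 0 p8 0 0 1 0 0 0 1
p1 (pos 1,3,5,7,9,11,13,15): XOR of data positions = 1⊕1⊕0⊕0⊕1⊕0⊕1 = 0
p2 (pos 2,3,6,7,10,11,14,15): XOR of data positions = 1⊕1⊕0⊕0⊕1⊕0⊕1 = 0
p4 (pos 4,5,6,7,12,13,14,15): XOR of data positions = 1⊕1⊕0⊕0⊕0⊕0⊕1 = 1
p8 (pos 8,9,10,11,12,13,14,15): XOR of data positions = 0⊕0⊕1⊕0⊕0⊕0⊕1 = 0
Codeword: 001111000010001

001111000010001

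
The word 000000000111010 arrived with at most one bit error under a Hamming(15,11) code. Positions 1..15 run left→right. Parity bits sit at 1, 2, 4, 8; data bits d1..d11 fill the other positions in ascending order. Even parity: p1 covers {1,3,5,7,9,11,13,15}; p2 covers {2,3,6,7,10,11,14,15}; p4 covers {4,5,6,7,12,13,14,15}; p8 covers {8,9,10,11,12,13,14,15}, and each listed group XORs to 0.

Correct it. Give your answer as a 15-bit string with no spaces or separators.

001000000111010

s1 (pos 1,3,5,7,9,11,13,15): 0⊕0⊕0⊕0⊕0⊕1⊕0⊕0 = 1
s2 (pos 2,3,6,7,10,11,14,15): 0⊕0⊕0⊕0⊕1⊕1⊕1⊕0 = 1
s4 (pos 4,5,6,7,12,13,14,15): 0⊕0⊕0⊕0⊕1⊕0⊕1⊕0 = 0
s8 (pos 8,9,10,11,12,13,14,15): 0⊕0⊕1⊕1⊕1⊕0⊕1⊕0 = 0
Syndrome s8…s1 = 0011 → error at position 3.
Flip position 3: 000000000111010 → 001000000111010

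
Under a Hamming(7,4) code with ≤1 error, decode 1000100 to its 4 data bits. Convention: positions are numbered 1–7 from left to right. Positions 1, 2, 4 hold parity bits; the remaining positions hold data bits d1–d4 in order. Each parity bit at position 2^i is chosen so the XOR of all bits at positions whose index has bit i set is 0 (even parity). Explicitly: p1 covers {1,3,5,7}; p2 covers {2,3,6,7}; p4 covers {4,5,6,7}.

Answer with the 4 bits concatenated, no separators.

0100

s1 (pos 1,3,5,7): 1⊕0⊕1⊕0 = 0
s2 (pos 2,3,6,7): 0⊕0⊕0⊕0 = 0
s4 (pos 4,5,6,7): 0⊕1⊕0⊕0 = 1
Syndrome s4…s1 = 100 → error at position 4.
Flip position 4: 1000100 → 1001100
Read data bits from positions 3,5,6,7: 0100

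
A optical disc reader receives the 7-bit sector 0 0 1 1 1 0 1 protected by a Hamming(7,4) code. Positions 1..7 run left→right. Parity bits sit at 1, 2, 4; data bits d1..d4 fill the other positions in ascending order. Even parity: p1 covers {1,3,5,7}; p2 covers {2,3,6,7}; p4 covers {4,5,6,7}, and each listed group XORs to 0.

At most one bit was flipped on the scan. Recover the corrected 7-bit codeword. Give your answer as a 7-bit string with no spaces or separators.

s1 (pos 1,3,5,7): 0⊕1⊕1⊕1 = 1
s2 (pos 2,3,6,7): 0⊕1⊕0⊕1 = 0
s4 (pos 4,5,6,7): 1⊕1⊕0⊕1 = 1
Syndrome s4…s1 = 101 → error at position 5.
Flip position 5: 0011101 → 0011001

0011001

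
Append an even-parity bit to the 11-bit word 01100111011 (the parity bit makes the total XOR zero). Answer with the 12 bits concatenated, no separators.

011001110111

XOR of the 11 data bits: 0⊕1⊕1⊕0⊕0⊕1⊕1⊕1⊕0⊕1⊕1 = 1
Parity bit = 1 (so all 12 bits XOR to 0).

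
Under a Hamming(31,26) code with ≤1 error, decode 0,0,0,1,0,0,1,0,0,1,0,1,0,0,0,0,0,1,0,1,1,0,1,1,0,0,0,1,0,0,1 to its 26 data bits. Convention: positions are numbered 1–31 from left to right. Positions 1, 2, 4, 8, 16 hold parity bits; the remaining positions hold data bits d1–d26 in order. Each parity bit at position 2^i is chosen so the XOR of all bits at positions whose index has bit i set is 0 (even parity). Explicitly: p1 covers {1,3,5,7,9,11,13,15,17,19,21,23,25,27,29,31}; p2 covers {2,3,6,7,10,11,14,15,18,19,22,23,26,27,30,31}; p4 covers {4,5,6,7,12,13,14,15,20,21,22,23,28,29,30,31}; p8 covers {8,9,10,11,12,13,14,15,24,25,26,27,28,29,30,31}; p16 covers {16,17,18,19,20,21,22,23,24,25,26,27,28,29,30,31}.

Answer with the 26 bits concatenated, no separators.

s1 (pos 1,3,5,7,9,11,13,15,17,19,21,23,25,27,29,31): 0⊕0⊕0⊕1⊕0⊕0⊕0⊕0⊕0⊕0⊕1⊕1⊕0⊕0⊕0⊕1 = 0
s2 (pos 2,3,6,7,10,11,14,15,18,19,22,23,26,27,30,31): 0⊕0⊕0⊕1⊕1⊕0⊕0⊕0⊕1⊕0⊕0⊕1⊕0⊕0⊕0⊕1 = 1
s4 (pos 4,5,6,7,12,13,14,15,20,21,22,23,28,29,30,31): 1⊕0⊕0⊕1⊕1⊕0⊕0⊕0⊕1⊕1⊕0⊕1⊕1⊕0⊕0⊕1 = 0
s8 (pos 8,9,10,11,12,13,14,15,24,25,26,27,28,29,30,31): 0⊕0⊕1⊕0⊕1⊕0⊕0⊕0⊕1⊕0⊕0⊕0⊕1⊕0⊕0⊕1 = 1
s16 (pos 16,17,18,19,20,21,22,23,24,25,26,27,28,29,30,31): 0⊕0⊕1⊕0⊕1⊕1⊕0⊕1⊕1⊕0⊕0⊕0⊕1⊕0⊕0⊕1 = 1
Syndrome s16…s1 = 11010 → error at position 26.
Flip position 26: 0001001001010000010110110001001 → 0001001001010000010110110101001
Read data bits from positions 3,5,6,7,9,10,11,12,13,14,15,17,18,19,20,21,22,23,24,25,26,27,28,29,30,31: 00010101000010110110101001

00010101000010110110101001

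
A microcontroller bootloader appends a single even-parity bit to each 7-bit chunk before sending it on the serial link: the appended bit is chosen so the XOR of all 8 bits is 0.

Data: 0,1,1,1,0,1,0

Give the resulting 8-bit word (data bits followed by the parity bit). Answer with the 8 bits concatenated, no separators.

01110100

XOR of the 7 data bits: 0⊕1⊕1⊕1⊕0⊕1⊕0 = 0
Parity bit = 0 (so all 8 bits XOR to 0).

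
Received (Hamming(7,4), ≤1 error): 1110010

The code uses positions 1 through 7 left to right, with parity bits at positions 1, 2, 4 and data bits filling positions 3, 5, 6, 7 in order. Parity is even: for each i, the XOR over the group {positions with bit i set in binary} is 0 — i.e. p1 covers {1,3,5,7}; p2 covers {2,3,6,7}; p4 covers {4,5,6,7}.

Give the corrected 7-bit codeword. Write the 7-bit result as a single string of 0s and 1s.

s1 (pos 1,3,5,7): 1⊕1⊕0⊕0 = 0
s2 (pos 2,3,6,7): 1⊕1⊕1⊕0 = 1
s4 (pos 4,5,6,7): 0⊕0⊕1⊕0 = 1
Syndrome s4…s1 = 110 → error at position 6.
Flip position 6: 1110010 → 1110000

1110000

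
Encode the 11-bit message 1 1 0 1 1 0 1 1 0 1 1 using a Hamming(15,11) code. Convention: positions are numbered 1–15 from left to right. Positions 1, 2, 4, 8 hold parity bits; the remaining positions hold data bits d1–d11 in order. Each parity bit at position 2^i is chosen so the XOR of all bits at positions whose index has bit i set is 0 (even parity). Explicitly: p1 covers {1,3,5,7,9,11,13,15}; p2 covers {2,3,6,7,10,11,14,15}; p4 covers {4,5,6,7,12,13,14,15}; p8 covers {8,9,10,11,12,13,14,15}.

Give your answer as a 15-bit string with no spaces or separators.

011110111011011

Place data at non-parity positions: p1 p2 1 p4 1 0 1 p8 1 0 1 1 0 1 1
p1 (pos 1,3,5,7,9,11,13,15): XOR of data positions = 1⊕1⊕1⊕1⊕1⊕0⊕1 = 0
p2 (pos 2,3,6,7,10,11,14,15): XOR of data positions = 1⊕0⊕1⊕0⊕1⊕1⊕1 = 1
p4 (pos 4,5,6,7,12,13,14,15): XOR of data positions = 1⊕0⊕1⊕1⊕0⊕1⊕1 = 1
p8 (pos 8,9,10,11,12,13,14,15): XOR of data positions = 1⊕0⊕1⊕1⊕0⊕1⊕1 = 1
Codeword: 011110111011011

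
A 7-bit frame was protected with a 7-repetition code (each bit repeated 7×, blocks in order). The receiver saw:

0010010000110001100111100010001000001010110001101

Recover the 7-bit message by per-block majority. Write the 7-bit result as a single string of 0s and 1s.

0010010

Block 1 (0010010): 2 ones → 0
Block 2 (0001100): 2 ones → 0
Block 3 (0110011): 4 ones → 1
Block 4 (1100010): 3 ones → 0
Block 5 (0010000): 1 one → 0
Block 6 (0101011): 4 ones → 1
Block 7 (0001101): 3 ones → 0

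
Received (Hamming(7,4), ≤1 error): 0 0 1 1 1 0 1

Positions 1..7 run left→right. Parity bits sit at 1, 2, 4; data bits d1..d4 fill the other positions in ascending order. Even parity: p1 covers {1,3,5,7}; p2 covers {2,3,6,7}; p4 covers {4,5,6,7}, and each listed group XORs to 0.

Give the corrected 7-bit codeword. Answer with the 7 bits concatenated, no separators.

s1 (pos 1,3,5,7): 0⊕1⊕1⊕1 = 1
s2 (pos 2,3,6,7): 0⊕1⊕0⊕1 = 0
s4 (pos 4,5,6,7): 1⊕1⊕0⊕1 = 1
Syndrome s4…s1 = 101 → error at position 5.
Flip position 5: 0011101 → 0011001

0011001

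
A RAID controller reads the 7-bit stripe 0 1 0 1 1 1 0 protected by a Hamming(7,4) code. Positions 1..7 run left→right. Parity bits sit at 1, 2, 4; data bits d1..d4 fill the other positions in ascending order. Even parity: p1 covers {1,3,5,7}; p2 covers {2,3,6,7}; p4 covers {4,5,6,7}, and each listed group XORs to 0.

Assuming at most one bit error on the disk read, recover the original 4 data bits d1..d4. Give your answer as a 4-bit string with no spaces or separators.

0010

s1 (pos 1,3,5,7): 0⊕0⊕1⊕0 = 1
s2 (pos 2,3,6,7): 1⊕0⊕1⊕0 = 0
s4 (pos 4,5,6,7): 1⊕1⊕1⊕0 = 1
Syndrome s4…s1 = 101 → error at position 5.
Flip position 5: 0101110 → 0101010
Read data bits from positions 3,5,6,7: 0010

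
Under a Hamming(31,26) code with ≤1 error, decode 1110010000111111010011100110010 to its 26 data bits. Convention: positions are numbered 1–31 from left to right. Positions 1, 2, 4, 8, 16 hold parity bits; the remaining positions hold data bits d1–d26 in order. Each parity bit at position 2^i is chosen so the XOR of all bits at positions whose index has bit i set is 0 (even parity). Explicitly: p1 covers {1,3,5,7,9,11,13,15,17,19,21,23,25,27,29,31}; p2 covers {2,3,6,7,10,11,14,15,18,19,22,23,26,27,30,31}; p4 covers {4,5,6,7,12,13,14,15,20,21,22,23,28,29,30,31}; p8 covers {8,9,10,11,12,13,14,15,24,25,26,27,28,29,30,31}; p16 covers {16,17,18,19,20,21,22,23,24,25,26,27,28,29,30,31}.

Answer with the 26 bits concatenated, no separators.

10100011111010011100110010

s1 (pos 1,3,5,7,9,11,13,15,17,19,21,23,25,27,29,31): 1⊕1⊕0⊕0⊕0⊕1⊕1⊕1⊕0⊕0⊕1⊕1⊕0⊕1⊕0⊕0 = 0
s2 (pos 2,3,6,7,10,11,14,15,18,19,22,23,26,27,30,31): 1⊕1⊕1⊕0⊕0⊕1⊕1⊕1⊕1⊕0⊕1⊕1⊕1⊕1⊕1⊕0 = 0
s4 (pos 4,5,6,7,12,13,14,15,20,21,22,23,28,29,30,31): 0⊕0⊕1⊕0⊕1⊕1⊕1⊕1⊕0⊕1⊕1⊕1⊕0⊕0⊕1⊕0 = 1
s8 (pos 8,9,10,11,12,13,14,15,24,25,26,27,28,29,30,31): 0⊕0⊕0⊕1⊕1⊕1⊕1⊕1⊕0⊕0⊕1⊕1⊕0⊕0⊕1⊕0 = 0
s16 (pos 16,17,18,19,20,21,22,23,24,25,26,27,28,29,30,31): 1⊕0⊕1⊕0⊕0⊕1⊕1⊕1⊕0⊕0⊕1⊕1⊕0⊕0⊕1⊕0 = 0
Syndrome s16…s1 = 00100 → error at position 4.
Flip position 4: 1110010000111111010011100110010 → 1111010000111111010011100110010
Read data bits from positions 3,5,6,7,9,10,11,12,13,14,15,17,18,19,20,21,22,23,24,25,26,27,28,29,30,31: 10100011111010011100110010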